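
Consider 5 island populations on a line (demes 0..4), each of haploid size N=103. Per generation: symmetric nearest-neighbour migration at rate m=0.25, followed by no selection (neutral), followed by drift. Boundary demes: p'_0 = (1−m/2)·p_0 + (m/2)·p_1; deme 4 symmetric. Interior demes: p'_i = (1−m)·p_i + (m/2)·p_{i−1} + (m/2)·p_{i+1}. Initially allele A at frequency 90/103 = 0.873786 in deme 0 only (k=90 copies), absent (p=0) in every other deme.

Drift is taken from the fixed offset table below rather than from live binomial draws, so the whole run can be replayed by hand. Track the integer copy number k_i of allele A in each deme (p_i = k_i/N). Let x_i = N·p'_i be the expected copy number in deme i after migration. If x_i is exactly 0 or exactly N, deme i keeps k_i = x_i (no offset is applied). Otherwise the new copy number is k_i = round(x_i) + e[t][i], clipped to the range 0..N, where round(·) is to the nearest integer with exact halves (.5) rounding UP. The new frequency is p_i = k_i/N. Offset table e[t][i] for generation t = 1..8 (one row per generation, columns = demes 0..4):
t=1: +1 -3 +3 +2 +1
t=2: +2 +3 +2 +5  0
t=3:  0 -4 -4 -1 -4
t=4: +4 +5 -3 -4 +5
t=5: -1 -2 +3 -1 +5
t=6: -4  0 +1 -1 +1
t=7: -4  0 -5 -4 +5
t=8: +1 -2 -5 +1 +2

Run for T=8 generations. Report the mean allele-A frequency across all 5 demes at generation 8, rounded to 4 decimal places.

0.1437

t=0: k=[90 0 0 0 0]
t=1: x=[78.7500 11.2500 0.0000 0.0000 0.0000] k=[80 8 0 0 0]
t=2: x=[71.0000 16.0000 1.0000 0.0000 0.0000] k=[73 19 3 0 0]
t=3: x=[66.2500 23.7500 4.6250 0.3750 0.0000] k=[66 20 1 0 0]
t=4: x=[60.2500 23.3750 3.2500 0.1250 0.0000] k=[64 28 0 0 0]
t=5: x=[59.5000 29.0000 3.5000 0.0000 0.0000] k=[59 27 7 0 0]
t=6: x=[55.0000 28.5000 8.6250 0.8750 0.0000] k=[51 29 10 0 0]
t=7: x=[48.2500 29.3750 11.1250 1.2500 0.0000] k=[44 29 6 0 0]
t=8: x=[42.1250 28.0000 8.1250 0.7500 0.0000] k=[43 26 3 2 0]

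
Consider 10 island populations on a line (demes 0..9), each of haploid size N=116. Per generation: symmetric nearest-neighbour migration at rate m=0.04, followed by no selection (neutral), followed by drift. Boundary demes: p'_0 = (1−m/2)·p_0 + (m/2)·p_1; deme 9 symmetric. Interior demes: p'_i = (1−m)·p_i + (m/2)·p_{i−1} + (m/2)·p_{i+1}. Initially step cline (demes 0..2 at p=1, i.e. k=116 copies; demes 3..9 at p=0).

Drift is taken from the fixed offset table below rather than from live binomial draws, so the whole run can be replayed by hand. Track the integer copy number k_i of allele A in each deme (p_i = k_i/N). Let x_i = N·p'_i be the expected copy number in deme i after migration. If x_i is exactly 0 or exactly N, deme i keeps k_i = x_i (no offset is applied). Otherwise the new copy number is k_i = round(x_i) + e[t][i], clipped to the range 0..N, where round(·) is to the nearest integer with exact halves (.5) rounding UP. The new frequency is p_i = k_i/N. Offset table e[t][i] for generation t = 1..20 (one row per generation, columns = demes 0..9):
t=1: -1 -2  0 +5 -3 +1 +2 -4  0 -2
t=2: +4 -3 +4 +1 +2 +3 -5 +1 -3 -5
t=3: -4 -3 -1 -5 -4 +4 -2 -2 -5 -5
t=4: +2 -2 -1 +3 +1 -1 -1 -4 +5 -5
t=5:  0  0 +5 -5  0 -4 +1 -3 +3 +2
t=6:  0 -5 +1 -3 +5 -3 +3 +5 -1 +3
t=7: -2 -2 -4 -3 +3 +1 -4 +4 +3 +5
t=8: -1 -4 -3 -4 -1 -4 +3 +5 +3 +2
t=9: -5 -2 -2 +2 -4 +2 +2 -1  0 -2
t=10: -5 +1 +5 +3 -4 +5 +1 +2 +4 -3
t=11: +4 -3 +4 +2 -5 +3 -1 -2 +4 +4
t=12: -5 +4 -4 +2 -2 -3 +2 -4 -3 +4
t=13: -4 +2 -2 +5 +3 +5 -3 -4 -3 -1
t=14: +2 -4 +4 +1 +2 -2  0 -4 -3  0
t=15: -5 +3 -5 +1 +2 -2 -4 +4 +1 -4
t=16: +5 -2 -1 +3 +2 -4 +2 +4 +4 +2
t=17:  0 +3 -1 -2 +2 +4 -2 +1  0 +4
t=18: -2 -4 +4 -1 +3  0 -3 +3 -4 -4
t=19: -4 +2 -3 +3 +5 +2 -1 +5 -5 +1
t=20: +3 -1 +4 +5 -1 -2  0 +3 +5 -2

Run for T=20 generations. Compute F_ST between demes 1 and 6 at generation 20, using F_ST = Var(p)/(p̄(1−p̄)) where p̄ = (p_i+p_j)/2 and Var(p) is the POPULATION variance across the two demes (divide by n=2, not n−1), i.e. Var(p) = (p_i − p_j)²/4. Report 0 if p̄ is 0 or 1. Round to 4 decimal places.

t=0: k=[116 116 116 0 0 0 0 0 0 0]
t=1: x=[116.0000 116.0000 113.6800 2.3200 0.0000 0.0000 0.0000 0.0000 0.0000 0.0000] k=[116 116 114 7 0 0 0 0 0 0]
t=2: x=[116.0000 115.9600 111.9000 9.0000 0.1400 0.0000 0.0000 0.0000 0.0000 0.0000] k=[116 113 116 10 2 0 0 0 0 0]
t=3: x=[115.9400 113.1200 113.8200 11.9600 2.1200 0.0400 0.0000 0.0000 0.0000 0.0000] k=[112 110 113 7 0 4 0 0 0 0]
t=4: x=[111.9600 110.1000 110.8200 8.9800 0.2200 3.8400 0.0800 0.0000 0.0000 0.0000] k=[114 108 110 12 1 3 0 0 0 0]
t=5: x=[113.8800 108.1600 108.0000 13.7400 1.2600 2.9000 0.0600 0.0000 0.0000 0.0000] k=[114 108 113 9 1 0 1 0 0 0]
t=6: x=[113.8800 108.2200 110.8200 10.9200 1.1400 0.0400 0.9600 0.0200 0.0000 0.0000] k=[114 103 112 8 6 0 4 5 0 0]
t=7: x=[113.7800 103.4000 109.7400 10.0400 5.9200 0.2000 3.9400 4.8800 0.1000 0.0000] k=[112 101 106 7 9 1 0 9 3 0]
t=8: x=[111.7800 101.3200 103.9200 9.0200 8.8000 1.1400 0.2000 8.7000 3.0600 0.0600] k=[111 97 101 5 8 0 3 14 6 2]
t=9: x=[110.7200 97.3600 99.0000 6.9800 7.7800 0.2200 3.1600 13.6200 6.0800 2.0800] k=[106 95 97 9 4 2 5 13 6 0]
t=10: x=[105.7800 95.2600 95.2000 10.6600 4.0600 2.1000 5.1000 12.7000 6.0200 0.1200] k=[101 96 100 14 0 7 6 15 10 0]
t=11: x=[100.9000 96.1800 98.2000 15.4400 0.4200 6.8400 6.2000 14.7200 9.9000 0.2000] k=[105 93 102 17 0 10 5 13 14 4]
t=12: x=[104.7600 93.4200 100.1200 18.3600 0.5400 9.7000 5.2600 12.8600 13.7800 4.2000] k=[100 97 96 20 0 7 7 9 11 8]
t=13: x=[99.9400 97.0400 94.5000 21.1200 0.5400 6.8600 7.0400 9.0000 10.9000 8.0600] k=[96 99 93 26 4 12 4 5 8 7]
t=14: x=[96.0600 98.8200 91.7800 26.9000 4.6000 11.6800 4.1800 5.0400 7.9200 7.0200] k=[98 95 96 28 7 10 4 1 5 7]
t=15: x=[97.9400 95.0800 94.6200 28.9400 7.4800 9.8200 4.0600 1.1400 4.9600 6.9600] k=[93 98 90 30 9 8 0 5 6 3]
t=16: x=[93.1000 97.7400 88.9600 30.7800 9.4000 7.8600 0.2600 4.9200 5.9200 3.0600] k=[98 96 88 34 11 4 2 9 10 5]
t=17: x=[97.9600 95.8800 87.0800 34.6200 11.3200 4.1000 2.1800 8.8800 9.8800 5.1000] k=[98 99 86 33 13 8 0 10 10 9]
t=18: x=[98.0200 98.7200 85.2000 33.6600 13.3000 7.9400 0.3600 9.8000 9.9800 9.0200] k=[96 95 89 33 16 8 0 13 6 5]
t=19: x=[95.9800 94.9000 88.0000 33.7800 16.1800 8.0000 0.4200 12.6000 6.1200 5.0200] k=[92 97 85 37 21 10 0 18 1 6]
t=20: x=[92.1000 96.6600 84.2800 37.6400 21.1000 10.0200 0.5600 17.3000 1.4400 5.9000] k=[95 96 88 43 20 8 1 20 6 4]

0.6892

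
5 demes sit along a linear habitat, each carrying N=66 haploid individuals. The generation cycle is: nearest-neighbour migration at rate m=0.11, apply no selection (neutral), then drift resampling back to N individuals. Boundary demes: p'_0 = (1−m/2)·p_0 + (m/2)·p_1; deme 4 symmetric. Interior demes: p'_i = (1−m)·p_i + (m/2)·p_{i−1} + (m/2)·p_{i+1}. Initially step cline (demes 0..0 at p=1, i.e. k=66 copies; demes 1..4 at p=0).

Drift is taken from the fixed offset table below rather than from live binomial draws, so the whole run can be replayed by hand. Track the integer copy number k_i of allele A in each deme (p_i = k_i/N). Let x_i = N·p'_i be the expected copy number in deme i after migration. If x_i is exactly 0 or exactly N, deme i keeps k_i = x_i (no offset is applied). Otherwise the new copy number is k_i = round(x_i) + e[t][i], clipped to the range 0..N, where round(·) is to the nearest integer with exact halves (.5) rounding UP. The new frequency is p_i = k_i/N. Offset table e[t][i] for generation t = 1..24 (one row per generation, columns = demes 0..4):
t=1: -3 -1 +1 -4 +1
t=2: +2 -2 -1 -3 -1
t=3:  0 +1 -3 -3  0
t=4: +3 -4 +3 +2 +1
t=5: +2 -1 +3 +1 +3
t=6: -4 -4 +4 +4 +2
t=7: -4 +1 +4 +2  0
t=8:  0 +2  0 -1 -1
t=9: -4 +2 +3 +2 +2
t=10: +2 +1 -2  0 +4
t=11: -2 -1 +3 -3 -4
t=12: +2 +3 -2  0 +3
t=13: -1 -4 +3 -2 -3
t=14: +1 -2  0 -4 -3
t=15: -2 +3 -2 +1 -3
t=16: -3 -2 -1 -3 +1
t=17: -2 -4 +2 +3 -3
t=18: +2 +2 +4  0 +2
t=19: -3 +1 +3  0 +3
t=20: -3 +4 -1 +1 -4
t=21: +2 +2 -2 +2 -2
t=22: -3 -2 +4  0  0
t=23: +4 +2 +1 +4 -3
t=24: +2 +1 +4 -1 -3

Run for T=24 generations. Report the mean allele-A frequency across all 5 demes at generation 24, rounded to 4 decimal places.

0.2545

t=0: k=[66 0 0 0 0]
t=1: x=[62.3700 3.6300 0.0000 0.0000 0.0000] k=[59 3 0 0 0]
t=2: x=[55.9200 5.9150 0.1650 0.0000 0.0000] k=[58 4 0 0 0]
t=3: x=[55.0300 6.7500 0.2200 0.0000 0.0000] k=[55 8 0 0 0]
t=4: x=[52.4150 10.1450 0.4400 0.0000 0.0000] k=[55 6 3 0 0]
t=5: x=[52.3050 8.5300 3.0000 0.1650 0.0000] k=[54 8 6 1 0]
t=6: x=[51.4700 10.4200 5.8350 1.2200 0.0550] k=[47 6 10 5 2]
t=7: x=[44.7450 8.4750 9.5050 5.1100 2.1650] k=[41 9 14 7 2]
t=8: x=[39.2400 11.0350 13.3400 7.1100 2.2750] k=[39 13 13 6 1]
t=9: x=[37.5700 14.4300 12.6150 6.1100 1.2750] k=[34 16 16 8 3]
t=10: x=[33.0100 16.9900 15.5600 8.1650 3.2750] k=[35 18 14 8 7]
t=11: x=[34.0650 18.7150 13.8900 8.2750 7.0550] k=[32 18 17 5 3]
t=12: x=[31.2300 18.7150 16.3950 5.5500 3.1100] k=[33 22 14 6 6]
t=13: x=[32.3950 22.1650 14.0000 6.4400 6.0000] k=[31 18 17 4 3]
t=14: x=[30.2850 18.6600 16.3400 4.6600 3.0550] k=[31 17 16 1 0]
t=15: x=[30.2300 17.7150 15.2300 1.7700 0.0550] k=[28 21 13 3 0]
t=16: x=[27.6150 20.9450 12.8900 3.3850 0.1650] k=[25 19 12 0 1]
t=17: x=[24.6700 18.9450 11.7250 0.7150 0.9450] k=[23 15 14 4 0]
t=18: x=[22.5600 15.3850 13.5050 4.3300 0.2200] k=[25 17 18 4 2]
t=19: x=[24.5600 17.4950 17.1750 4.6600 2.1100] k=[22 18 20 5 5]
t=20: x=[21.7800 18.3300 19.0650 5.8250 5.0000] k=[19 22 18 7 1]
t=21: x=[19.1650 21.6150 17.6150 7.2750 1.3300] k=[21 24 16 9 0]
t=22: x=[21.1650 23.3950 16.0550 8.8900 0.4950] k=[18 21 20 9 0]
t=23: x=[18.1650 20.7800 19.4500 9.1100 0.4950] k=[22 23 20 13 0]
t=24: x=[22.0550 22.7800 19.7800 12.6700 0.7150] k=[24 24 24 12 0]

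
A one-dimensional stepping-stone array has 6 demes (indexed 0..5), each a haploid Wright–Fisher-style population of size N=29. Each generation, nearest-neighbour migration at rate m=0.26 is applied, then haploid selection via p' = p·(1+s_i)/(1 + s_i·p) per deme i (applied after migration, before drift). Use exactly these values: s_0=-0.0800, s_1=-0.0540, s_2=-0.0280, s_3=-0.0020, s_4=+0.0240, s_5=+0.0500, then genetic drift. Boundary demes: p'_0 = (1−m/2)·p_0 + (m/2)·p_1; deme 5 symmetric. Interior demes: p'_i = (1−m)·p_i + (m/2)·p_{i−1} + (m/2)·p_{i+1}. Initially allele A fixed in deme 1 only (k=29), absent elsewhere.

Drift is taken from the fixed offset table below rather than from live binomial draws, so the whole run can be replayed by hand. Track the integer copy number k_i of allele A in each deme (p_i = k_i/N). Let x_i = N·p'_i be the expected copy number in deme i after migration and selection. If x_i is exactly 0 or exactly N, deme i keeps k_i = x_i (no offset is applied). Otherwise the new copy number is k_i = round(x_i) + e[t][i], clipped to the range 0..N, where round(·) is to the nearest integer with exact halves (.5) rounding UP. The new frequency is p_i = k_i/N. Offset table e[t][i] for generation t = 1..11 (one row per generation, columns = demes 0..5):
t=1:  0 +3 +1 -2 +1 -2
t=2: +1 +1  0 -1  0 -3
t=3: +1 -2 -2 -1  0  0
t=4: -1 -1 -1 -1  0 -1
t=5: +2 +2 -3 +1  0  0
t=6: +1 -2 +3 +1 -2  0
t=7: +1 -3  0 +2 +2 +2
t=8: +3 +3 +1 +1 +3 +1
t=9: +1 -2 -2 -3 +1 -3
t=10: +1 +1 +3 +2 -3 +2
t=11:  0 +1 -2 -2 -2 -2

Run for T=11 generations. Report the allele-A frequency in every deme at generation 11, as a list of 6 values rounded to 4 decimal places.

t=0: k=[0 29 0 0 0 0]
t=1: x=[3.5049 21.1462 3.6778 0.0000 0.0000 0.0000] k=[4 24 5 0 0 0]
t=2: x=[6.1846 18.5621 6.6730 0.6487 0.0000 0.0000] k=[7 20 7 0 0 0]
t=3: x=[8.1912 16.2246 7.6194 0.9082 0.0000 0.0000] k=[9 14 6 0 0 0]
t=4: x=[9.1208 11.9185 6.1217 0.7785 0.0000 0.0000] k=[8 11 5 0 0 0]
t=5: x=[7.9017 9.4726 5.0112 0.6487 0.0000 0.0000] k=[10 11 2 2 0 0]
t=6: x=[9.5875 9.3450 3.0907 1.7367 0.2662 0.0000] k=[11 7 6 3 0 0]
t=7: x=[9.9286 7.0885 5.6104 2.9946 0.3992 0.0000] k=[11 4 6 5 2 0]
t=8: x=[9.5486 4.9384 5.4826 4.7321 2.1773 0.2729] k=[13 8 6 6 5 1]
t=9: x=[11.7627 8.0629 6.1217 5.8606 4.7027 1.5918] k=[13 6 4 3 6 0]
t=10: x=[11.5066 6.3698 4.0304 3.5138 4.9262 0.8179] k=[13 7 7 6 2 3]
t=11: x=[11.6346 7.4681 6.7222 5.6009 2.7077 2.9987] k=[12 8 5 4 1 1]

[0.4138, 0.2759, 0.1724, 0.1379, 0.0345, 0.0345]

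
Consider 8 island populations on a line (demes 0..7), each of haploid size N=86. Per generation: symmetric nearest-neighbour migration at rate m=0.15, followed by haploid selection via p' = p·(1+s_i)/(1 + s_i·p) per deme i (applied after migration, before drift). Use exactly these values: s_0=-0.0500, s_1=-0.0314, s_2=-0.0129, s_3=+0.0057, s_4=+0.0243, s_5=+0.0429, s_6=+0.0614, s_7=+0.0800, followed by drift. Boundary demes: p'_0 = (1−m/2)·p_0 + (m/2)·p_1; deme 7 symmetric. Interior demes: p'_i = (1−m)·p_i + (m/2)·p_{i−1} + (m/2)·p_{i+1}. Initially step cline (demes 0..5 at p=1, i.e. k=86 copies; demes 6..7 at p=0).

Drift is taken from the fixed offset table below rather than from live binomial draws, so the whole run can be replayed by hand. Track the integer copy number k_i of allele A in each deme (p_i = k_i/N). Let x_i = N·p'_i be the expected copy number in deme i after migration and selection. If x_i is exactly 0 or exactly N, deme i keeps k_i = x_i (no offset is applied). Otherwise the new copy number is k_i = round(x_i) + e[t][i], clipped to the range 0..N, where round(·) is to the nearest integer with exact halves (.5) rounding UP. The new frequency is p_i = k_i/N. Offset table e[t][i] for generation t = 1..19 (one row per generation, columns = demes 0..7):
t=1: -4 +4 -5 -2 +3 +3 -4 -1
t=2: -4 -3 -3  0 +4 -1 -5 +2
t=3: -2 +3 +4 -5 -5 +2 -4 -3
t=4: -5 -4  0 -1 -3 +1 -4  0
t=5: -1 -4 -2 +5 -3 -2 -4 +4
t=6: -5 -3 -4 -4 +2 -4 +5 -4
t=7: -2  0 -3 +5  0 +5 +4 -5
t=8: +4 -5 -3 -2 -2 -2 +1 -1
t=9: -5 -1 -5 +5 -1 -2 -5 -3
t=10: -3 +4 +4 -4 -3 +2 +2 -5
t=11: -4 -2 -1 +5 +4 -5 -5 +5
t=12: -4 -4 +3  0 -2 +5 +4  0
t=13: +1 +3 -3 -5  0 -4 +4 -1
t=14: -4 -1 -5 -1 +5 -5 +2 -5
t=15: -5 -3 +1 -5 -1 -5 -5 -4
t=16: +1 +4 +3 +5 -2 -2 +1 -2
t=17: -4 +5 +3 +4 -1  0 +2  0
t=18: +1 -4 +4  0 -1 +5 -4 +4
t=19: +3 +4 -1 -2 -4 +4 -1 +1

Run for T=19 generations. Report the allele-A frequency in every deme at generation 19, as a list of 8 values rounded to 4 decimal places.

[0.7209, 0.8721, 0.9302, 0.8721, 0.7209, 0.6860, 0.4070, 0.2442]

t=0: k=[86 86 86 86 86 86 0 0]
t=1: x=[86.0000 86.0000 86.0000 86.0000 86.0000 79.7962 6.8146 0.0000] k=[86 86 86 86 86 83 3 0]
t=2: x=[86.0000 86.0000 86.0000 86.0000 85.7803 77.5505 9.2558 0.2429] k=[86 86 86 86 86 77 4 2]
t=3: x=[86.0000 86.0000 86.0000 86.0000 85.3409 72.6797 9.8321 2.3174] k=[86 86 86 86 80 75 6 0]
t=4: x=[86.0000 86.0000 86.0000 85.5525 80.2061 70.7346 11.2970 0.4858] k=[86 86 86 85 77 72 7 0]
t=5: x=[86.0000 86.0000 85.9240 84.4835 77.4124 68.1026 11.9501 0.5667] k=[86 86 84 86 74 66 8 5]
t=6: x=[86.0000 85.8451 84.2782 84.9559 74.5406 62.9653 12.7590 5.6157] k=[86 83 80 81 77 59 18 2]
t=7: x=[85.7632 82.9062 80.2305 80.6536 76.1611 58.0729 20.8002 3.4457] k=[84 83 77 86 76 63 25 0]
t=8: x=[83.8186 82.5200 78.0316 84.5829 75.9893 61.8610 27.0679 2.0215] k=[86 78 75 83 74 60 28 1]
t=9: x=[85.3687 78.1504 75.7079 81.7480 73.8772 59.4274 29.5192 3.2578] k=[80 77 71 86 73 57 25 0]
t=10: x=[79.4722 76.5089 72.4272 83.9116 73.0415 56.6179 26.6074 2.0215] k=[76 81 76 80 70 59 29 0]
t=11: x=[75.9278 80.0764 76.5665 78.9867 70.2365 58.3686 30.2326 2.3443] k=[72 78 76 84 74 53 25 7]
t=12: x=[71.8541 77.1499 76.6423 82.6683 73.4348 53.3302 26.8377 8.9485] k=[68 73 80 83 71 58 31 9]
t=13: x=[67.6453 72.7974 79.6238 81.8973 71.2212 57.7525 32.5718 11.3892] k=[69 76 77 77 71 54 37 10]
t=14: x=[68.8310 75.2536 76.8191 76.5977 70.4827 54.8394 37.5051 12.8433] k=[65 74 72 76 75 50 40 8]
t=15: x=[64.8681 72.8229 72.3011 75.6767 73.4594 51.9923 39.6199 11.1244] k=[60 70 73 71 72 47 35 7]
t=16: x=[59.8255 69.0449 72.4777 71.2944 70.3596 48.8637 35.0300 9.7455] k=[61 73 75 76 68 47 36 8]
t=17: x=[61.0003 71.8775 74.7991 75.3780 67.3777 48.6399 35.9655 10.8065] k=[57 77 78 79 66 49 38 11]
t=18: x=[57.5317 75.2792 77.9053 77.9914 66.0700 50.3299 38.0596 13.8986] k=[59 71 82 78 65 55 34 18]
t=19: x=[58.9583 70.5242 80.8121 77.3692 65.6010 55.0124 35.6116 20.3721] k=[62 75 80 75 62 59 35 21]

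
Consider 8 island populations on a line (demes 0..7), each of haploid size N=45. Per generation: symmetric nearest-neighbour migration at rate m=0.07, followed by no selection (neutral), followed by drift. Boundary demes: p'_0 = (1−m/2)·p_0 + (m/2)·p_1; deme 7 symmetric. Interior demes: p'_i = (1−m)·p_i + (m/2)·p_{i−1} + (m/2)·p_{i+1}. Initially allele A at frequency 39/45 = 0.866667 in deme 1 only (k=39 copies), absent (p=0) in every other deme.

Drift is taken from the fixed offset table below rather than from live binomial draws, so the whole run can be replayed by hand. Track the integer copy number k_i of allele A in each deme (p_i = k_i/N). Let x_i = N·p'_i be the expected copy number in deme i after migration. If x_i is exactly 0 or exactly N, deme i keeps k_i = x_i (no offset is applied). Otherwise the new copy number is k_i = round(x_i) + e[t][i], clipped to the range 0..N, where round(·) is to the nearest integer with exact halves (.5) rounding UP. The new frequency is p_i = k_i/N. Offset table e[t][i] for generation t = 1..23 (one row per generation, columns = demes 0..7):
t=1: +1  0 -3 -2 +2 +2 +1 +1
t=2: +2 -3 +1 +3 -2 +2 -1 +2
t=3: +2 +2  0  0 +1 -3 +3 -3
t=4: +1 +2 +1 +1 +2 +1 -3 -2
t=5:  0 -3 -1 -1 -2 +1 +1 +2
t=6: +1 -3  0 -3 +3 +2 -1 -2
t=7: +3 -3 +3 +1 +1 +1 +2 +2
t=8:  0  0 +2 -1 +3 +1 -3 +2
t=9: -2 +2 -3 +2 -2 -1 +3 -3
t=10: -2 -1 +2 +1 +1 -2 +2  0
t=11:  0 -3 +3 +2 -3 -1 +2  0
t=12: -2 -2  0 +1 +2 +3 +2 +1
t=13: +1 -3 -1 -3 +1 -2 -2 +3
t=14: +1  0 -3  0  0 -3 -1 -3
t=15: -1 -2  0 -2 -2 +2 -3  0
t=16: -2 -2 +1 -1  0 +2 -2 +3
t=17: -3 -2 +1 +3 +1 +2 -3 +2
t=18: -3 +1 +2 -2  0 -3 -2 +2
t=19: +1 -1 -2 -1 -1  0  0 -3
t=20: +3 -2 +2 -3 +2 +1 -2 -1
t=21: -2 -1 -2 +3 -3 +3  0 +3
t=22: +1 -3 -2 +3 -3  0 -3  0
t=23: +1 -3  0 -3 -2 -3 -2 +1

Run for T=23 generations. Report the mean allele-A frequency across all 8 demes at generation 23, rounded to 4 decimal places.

t=0: k=[0 39 0 0 0 0 0 0]
t=1: x=[1.3650 36.2700 1.3650 0.0000 0.0000 0.0000 0.0000 0.0000] k=[2 36 0 0 0 0 0 0]
t=2: x=[3.1900 33.5500 1.2600 0.0000 0.0000 0.0000 0.0000 0.0000] k=[5 31 2 0 0 0 0 0]
t=3: x=[5.9100 29.0750 2.9450 0.0700 0.0000 0.0000 0.0000 0.0000] k=[8 31 3 0 0 0 0 0]
t=4: x=[8.8050 29.2150 3.8750 0.1050 0.0000 0.0000 0.0000 0.0000] k=[10 31 5 1 0 0 0 0]
t=5: x=[10.7350 29.3550 5.7700 1.1050 0.0350 0.0000 0.0000 0.0000] k=[11 26 5 0 0 0 0 0]
t=6: x=[11.5250 24.7400 5.5600 0.1750 0.0000 0.0000 0.0000 0.0000] k=[13 22 6 0 0 0 0 0]
t=7: x=[13.3150 21.1250 6.3500 0.2100 0.0000 0.0000 0.0000 0.0000] k=[16 18 9 1 0 0 0 0]
t=8: x=[16.0700 17.6150 9.0350 1.2450 0.0350 0.0000 0.0000 0.0000] k=[16 18 11 0 3 0 0 0]
t=9: x=[16.0700 17.6850 10.8600 0.4900 2.7900 0.1050 0.0000 0.0000] k=[14 20 8 2 1 0 0 0]
t=10: x=[14.2100 19.3700 8.2100 2.1750 1.0000 0.0350 0.0000 0.0000] k=[12 18 10 3 2 0 0 0]
t=11: x=[12.2100 17.5100 10.0350 3.2100 1.9650 0.0700 0.0000 0.0000] k=[12 15 13 5 0 0 0 0]
t=12: x=[12.1050 14.8250 12.7900 5.1050 0.1750 0.0000 0.0000 0.0000] k=[10 13 13 6 2 0 0 0]
t=13: x=[10.1050 12.8950 12.7550 6.1050 2.0700 0.0700 0.0000 0.0000] k=[11 10 12 3 3 0 0 0]
t=14: x=[10.9650 10.1050 11.6150 3.3150 2.8950 0.1050 0.0000 0.0000] k=[12 10 9 3 3 0 0 0]
t=15: x=[11.9300 10.0350 8.8250 3.2100 2.8950 0.1050 0.0000 0.0000] k=[11 8 9 1 1 2 0 0]
t=16: x=[10.8950 8.1400 8.6850 1.2800 1.0350 1.8950 0.0700 0.0000] k=[9 6 10 0 1 4 0 0]
t=17: x=[8.8950 6.2450 9.5100 0.3850 1.0700 3.7550 0.1400 0.0000] k=[6 4 11 3 2 6 0 0]
t=18: x=[5.9300 4.3150 10.4750 3.2450 2.1750 5.6500 0.2100 0.0000] k=[3 5 12 1 2 3 0 0]
t=19: x=[3.0700 5.1750 11.3700 1.4200 2.0000 2.8600 0.1050 0.0000] k=[4 4 9 0 1 3 0 0]
t=20: x=[4.0000 4.1750 8.5100 0.3500 1.0350 2.8250 0.1050 0.0000] k=[7 2 11 0 3 4 0 0]
t=21: x=[6.8250 2.4900 10.3000 0.4900 2.9300 3.8250 0.1400 0.0000] k=[5 1 8 3 0 7 0 0]
t=22: x=[4.8600 1.3850 7.5800 3.0700 0.3500 6.5100 0.2450 0.0000] k=[6 0 6 6 0 7 0 0]
t=23: x=[5.7900 0.4200 5.7900 5.7900 0.4550 6.5100 0.2450 0.0000] k=[7 0 6 3 0 4 0 0]

0.0556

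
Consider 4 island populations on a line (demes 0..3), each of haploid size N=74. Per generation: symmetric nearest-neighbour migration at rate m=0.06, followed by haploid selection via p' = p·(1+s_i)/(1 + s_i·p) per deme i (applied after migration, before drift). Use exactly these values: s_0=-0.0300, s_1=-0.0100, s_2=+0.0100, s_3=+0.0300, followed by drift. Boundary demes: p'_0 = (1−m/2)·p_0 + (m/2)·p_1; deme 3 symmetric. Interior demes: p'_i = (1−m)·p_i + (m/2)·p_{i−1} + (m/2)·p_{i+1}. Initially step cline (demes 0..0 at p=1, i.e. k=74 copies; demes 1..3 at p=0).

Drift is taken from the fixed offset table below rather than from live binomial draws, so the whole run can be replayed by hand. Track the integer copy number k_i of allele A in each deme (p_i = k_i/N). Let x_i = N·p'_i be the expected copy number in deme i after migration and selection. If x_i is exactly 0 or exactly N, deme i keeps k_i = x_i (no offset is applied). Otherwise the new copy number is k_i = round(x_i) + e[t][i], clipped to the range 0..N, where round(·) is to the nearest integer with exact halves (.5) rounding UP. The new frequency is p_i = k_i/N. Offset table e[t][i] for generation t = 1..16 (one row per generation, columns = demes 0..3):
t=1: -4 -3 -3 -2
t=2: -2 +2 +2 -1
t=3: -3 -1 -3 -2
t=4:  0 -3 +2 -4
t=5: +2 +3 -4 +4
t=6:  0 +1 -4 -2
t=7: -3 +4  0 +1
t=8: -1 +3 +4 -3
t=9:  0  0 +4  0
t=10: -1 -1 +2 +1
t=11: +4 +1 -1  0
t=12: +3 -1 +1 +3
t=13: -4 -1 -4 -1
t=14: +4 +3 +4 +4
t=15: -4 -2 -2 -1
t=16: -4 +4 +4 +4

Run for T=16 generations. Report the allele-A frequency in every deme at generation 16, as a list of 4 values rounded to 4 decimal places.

[0.5000, 0.2973, 0.1757, 0.1351]

t=0: k=[74 0 0 0]
t=1: x=[71.7135 2.1985 0.0000 0.0000] k=[68 0 0 0]
t=2: x=[65.7391 2.0202 0.0000 0.0000] k=[64 4 0 0]
t=3: x=[61.8948 5.6275 0.1212 0.0000] k=[59 5 0 0]
t=4: x=[56.9842 6.4109 0.1515 0.0000] k=[57 3 2 0]
t=5: x=[54.9524 4.5469 1.9892 0.0618] k=[57 8 0 4]
t=6: x=[55.1046 9.1491 0.3636 3.9901] k=[55 10 0 2]
t=7: x=[53.1975 10.9559 0.3636 1.9966] k=[50 15 0 3]
t=8: x=[48.4428 15.4766 0.5454 2.9938] k=[47 18 5 0]
t=9: x=[45.5989 18.3410 5.2887 0.1545] k=[46 18 9 0]
t=10: x=[44.6221 18.4306 9.0790 0.2781] k=[44 17 11 1]
t=11: x=[42.6409 17.4954 10.9727 1.3383] k=[47 18 10 1]
t=12: x=[45.5989 18.4903 10.0562 1.3074] k=[49 17 11 4]
t=13: x=[47.5244 17.6446 11.0633 4.3289] k=[44 17 7 3]
t=14: x=[42.6409 17.3760 7.2448 3.2095] k=[47 20 11 7]
t=15: x=[45.6593 20.3912 11.2446 7.3125] k=[42 18 9 6]
t=16: x=[40.7231 18.3112 9.2603 6.2573] k=[37 22 13 10]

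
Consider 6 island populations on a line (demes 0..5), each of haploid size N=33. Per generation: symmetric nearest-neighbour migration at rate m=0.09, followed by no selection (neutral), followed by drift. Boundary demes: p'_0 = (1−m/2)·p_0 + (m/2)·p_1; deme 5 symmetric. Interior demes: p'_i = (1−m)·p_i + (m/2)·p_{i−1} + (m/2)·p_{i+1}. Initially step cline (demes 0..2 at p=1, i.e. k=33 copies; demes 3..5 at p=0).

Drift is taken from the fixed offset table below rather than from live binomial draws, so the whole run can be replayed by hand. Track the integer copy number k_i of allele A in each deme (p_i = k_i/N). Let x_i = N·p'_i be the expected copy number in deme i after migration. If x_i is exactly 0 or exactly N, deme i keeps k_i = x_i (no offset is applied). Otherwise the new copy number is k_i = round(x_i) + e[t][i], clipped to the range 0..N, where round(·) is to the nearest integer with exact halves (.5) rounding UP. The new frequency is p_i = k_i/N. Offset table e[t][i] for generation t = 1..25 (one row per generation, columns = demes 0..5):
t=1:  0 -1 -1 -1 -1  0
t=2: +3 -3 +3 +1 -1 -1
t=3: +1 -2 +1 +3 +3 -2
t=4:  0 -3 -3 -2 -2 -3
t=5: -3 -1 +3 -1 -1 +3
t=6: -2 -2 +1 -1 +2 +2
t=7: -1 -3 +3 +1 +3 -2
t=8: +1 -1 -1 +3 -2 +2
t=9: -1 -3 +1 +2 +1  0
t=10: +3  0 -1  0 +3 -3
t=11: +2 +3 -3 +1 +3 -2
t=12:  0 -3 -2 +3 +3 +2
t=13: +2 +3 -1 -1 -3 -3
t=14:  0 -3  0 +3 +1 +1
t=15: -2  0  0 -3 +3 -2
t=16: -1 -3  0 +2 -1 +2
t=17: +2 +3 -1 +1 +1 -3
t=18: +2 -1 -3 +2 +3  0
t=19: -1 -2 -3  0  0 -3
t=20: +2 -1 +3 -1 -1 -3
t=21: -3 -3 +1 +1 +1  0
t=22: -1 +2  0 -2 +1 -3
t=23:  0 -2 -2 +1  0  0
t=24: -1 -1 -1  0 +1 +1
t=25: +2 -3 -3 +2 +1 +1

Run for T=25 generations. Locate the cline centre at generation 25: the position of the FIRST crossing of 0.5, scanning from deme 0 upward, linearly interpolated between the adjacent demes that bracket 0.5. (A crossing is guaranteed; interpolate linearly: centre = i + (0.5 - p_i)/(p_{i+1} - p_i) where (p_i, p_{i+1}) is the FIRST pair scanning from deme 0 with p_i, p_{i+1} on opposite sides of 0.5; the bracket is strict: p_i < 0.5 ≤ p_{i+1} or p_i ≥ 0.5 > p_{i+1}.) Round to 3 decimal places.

t=0: k=[33 33 33 0 0 0]
t=1: x=[33.0000 33.0000 31.5150 1.4850 0.0000 0.0000] k=[33 33 31 0 0 0]
t=2: x=[33.0000 32.9100 29.6950 1.3950 0.0000 0.0000] k=[33 30 33 2 0 0]
t=3: x=[32.8650 30.2700 31.4700 3.3050 0.0900 0.0000] k=[33 28 32 6 3 0]
t=4: x=[32.7750 28.4050 30.6500 7.0350 3.0000 0.1350] k=[33 25 28 5 1 0]
t=5: x=[32.6400 25.4950 26.8300 5.8550 1.1350 0.0450] k=[30 24 30 5 0 3]
t=6: x=[29.7300 24.5400 28.6050 5.9000 0.3600 2.8650] k=[28 23 30 5 2 5]
t=7: x=[27.7750 23.5400 28.5600 5.9900 2.2700 4.8650] k=[27 21 32 7 5 3]
t=8: x=[26.7300 21.7650 30.3800 8.0350 5.0000 3.0900] k=[28 21 29 11 3 5]
t=9: x=[27.6850 21.6750 27.8300 11.4500 3.4500 4.9100] k=[27 19 29 13 4 5]
t=10: x=[26.6400 19.8100 27.8300 13.3150 4.4500 4.9550] k=[30 20 27 13 7 2]
t=11: x=[29.5500 20.7650 26.0550 13.3600 7.0450 2.2250] k=[32 24 23 14 10 0]
t=12: x=[31.6400 24.3150 22.6400 14.2250 9.7300 0.4500] k=[32 21 21 17 13 2]
t=13: x=[31.5050 21.4950 20.8200 17.0000 12.6850 2.4950] k=[33 24 20 16 10 0]
t=14: x=[32.5950 24.2250 20.0000 15.9100 9.8200 0.4500] k=[33 21 20 19 11 1]
t=15: x=[32.4600 21.4950 20.0000 18.6850 10.9100 1.4500] k=[30 21 20 16 14 0]
t=16: x=[29.5950 21.3600 19.8650 16.0900 13.4600 0.6300] k=[29 18 20 18 12 3]
t=17: x=[28.5050 18.5850 19.8200 17.8200 11.8650 3.4050] k=[31 22 19 19 13 0]
t=18: x=[30.5950 22.2700 19.1350 18.7300 12.6850 0.5850] k=[33 21 16 21 16 1]
t=19: x=[32.4600 21.3150 16.4500 20.5500 15.5500 1.6750] k=[31 19 13 21 16 0]
t=20: x=[30.4600 19.2700 13.6300 20.4150 15.5050 0.7200] k=[32 18 17 19 15 0]
t=21: x=[31.3700 18.5850 17.1350 18.7300 14.5050 0.6750] k=[28 16 18 20 16 1]
t=22: x=[27.4600 16.6300 18.0000 19.7300 15.5050 1.6750] k=[26 19 18 18 17 0]
t=23: x=[25.6850 19.2700 18.0450 17.9550 16.2800 0.7650] k=[26 17 16 19 16 1]
t=24: x=[25.5950 17.3600 16.1800 18.7300 15.4600 1.6750] k=[25 16 15 19 16 3]
t=25: x=[24.5950 16.3600 15.2250 18.6850 15.5500 3.5850] k=[27 13 12 21 17 5]

0.750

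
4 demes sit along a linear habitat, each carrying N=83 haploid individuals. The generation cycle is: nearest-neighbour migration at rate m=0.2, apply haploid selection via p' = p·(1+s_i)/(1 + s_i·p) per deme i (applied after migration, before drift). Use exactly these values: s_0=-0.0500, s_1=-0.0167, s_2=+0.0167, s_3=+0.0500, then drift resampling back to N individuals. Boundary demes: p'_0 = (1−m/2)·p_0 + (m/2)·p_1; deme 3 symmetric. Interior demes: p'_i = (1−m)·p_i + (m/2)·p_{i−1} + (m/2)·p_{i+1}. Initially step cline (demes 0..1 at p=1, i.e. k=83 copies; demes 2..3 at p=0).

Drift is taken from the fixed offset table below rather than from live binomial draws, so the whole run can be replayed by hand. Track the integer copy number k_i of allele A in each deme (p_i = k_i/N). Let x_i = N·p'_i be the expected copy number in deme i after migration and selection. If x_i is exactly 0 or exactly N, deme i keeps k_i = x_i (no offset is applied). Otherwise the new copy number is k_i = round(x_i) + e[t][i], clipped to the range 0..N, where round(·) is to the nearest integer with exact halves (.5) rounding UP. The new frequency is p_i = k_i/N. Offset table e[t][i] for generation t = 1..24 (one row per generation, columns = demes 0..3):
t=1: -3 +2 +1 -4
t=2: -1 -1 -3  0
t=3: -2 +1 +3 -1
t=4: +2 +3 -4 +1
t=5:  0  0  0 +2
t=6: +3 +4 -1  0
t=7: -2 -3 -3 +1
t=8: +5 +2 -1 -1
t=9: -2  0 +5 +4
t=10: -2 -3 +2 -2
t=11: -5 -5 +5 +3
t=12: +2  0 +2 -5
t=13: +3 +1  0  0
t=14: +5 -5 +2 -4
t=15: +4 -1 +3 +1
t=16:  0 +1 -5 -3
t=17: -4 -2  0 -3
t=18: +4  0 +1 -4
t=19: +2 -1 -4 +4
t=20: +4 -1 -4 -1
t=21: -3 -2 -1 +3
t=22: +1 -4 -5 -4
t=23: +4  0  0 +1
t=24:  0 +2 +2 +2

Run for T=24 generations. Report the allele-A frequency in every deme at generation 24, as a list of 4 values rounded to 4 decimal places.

t=0: k=[83 83 0 0]
t=1: x=[83.0000 74.5733 8.4245 0.0000] k=[83 77 9 0]
t=2: x=[82.3687 70.6237 15.1036 0.9445] k=[81 70 12 1]
t=3: x=[79.7432 65.0643 16.9220 2.2022] k=[78 66 20 1]
t=4: x=[76.4992 62.3398 22.9742 3.0397] k=[78 65 19 4]
t=5: x=[76.3948 61.4323 22.3696 5.7559] k=[76 61 22 8]
t=6: x=[74.1006 58.3089 24.7870 9.8144] k=[77 62 24 10]
t=7: x=[75.1426 59.4167 26.6991 11.8884] k=[73 56 24 13]
t=8: x=[70.7749 54.1840 26.3972 14.6803] k=[76 56 25 14]
t=9: x=[73.5801 54.5861 27.3026 15.7121] k=[72 55 32 20]
t=10: x=[69.7384 54.0835 33.4301 21.9793] k=[68 51 35 20]
t=11: x=[65.6053 50.7686 35.4359 22.2864] k=[61 46 40 25]
t=12: x=[58.6264 46.5561 39.4427 27.3878] k=[61 47 41 22]
t=13: x=[58.7286 47.4582 40.0431 24.7388] k=[62 48 40 25]
t=14: x=[59.7513 48.2603 39.6428 27.3878] k=[65 43 42 23]
t=15: x=[62.0058 44.7529 40.5434 25.7586] k=[66 44 44 27]
t=16: x=[63.0326 45.8547 42.6435 29.6228] k=[63 47 38 27]
t=17: x=[60.5704 47.3579 38.1412 29.0139] k=[57 45 38 26]
t=18: x=[54.8539 45.1535 37.8407 28.0996] k=[59 45 39 24]
t=19: x=[56.6870 45.4540 38.4416 26.3699] k=[59 44 34 30]
t=20: x=[56.5850 44.1522 34.9346 31.3460] k=[61 43 31 30]
t=21: x=[58.3198 43.2513 32.4266 31.0421] k=[55 41 31 34]
t=22: x=[52.6190 41.0506 32.6274 34.6809] k=[54 37 28 31]
t=23: x=[51.3013 37.4536 29.5142 31.6497] k=[55 37 30 33]
t=24: x=[52.2133 37.7531 31.3223 33.6717] k=[52 40 33 36]

[0.6265, 0.4819, 0.3976, 0.4337]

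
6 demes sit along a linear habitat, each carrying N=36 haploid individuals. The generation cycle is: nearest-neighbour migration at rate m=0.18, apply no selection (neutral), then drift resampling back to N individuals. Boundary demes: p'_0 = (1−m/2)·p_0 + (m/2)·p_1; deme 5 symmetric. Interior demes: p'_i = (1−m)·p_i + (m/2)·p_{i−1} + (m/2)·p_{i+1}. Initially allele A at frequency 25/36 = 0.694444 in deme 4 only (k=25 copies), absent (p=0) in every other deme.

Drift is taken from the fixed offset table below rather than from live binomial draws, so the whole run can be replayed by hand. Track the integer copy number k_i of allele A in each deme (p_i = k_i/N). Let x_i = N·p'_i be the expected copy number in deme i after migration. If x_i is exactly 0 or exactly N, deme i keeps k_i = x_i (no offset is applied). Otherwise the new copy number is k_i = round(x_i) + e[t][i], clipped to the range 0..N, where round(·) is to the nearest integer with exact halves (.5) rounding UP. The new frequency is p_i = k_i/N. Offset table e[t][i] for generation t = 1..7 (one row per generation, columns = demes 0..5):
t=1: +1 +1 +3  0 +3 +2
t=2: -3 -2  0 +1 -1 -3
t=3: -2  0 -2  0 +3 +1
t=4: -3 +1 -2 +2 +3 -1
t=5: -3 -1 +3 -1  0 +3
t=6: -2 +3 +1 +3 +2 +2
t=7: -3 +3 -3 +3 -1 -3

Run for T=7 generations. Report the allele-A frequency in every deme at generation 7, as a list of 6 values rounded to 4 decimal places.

t=0: k=[0 0 0 0 25 0]
t=1: x=[0.0000 0.0000 0.0000 2.2500 20.5000 2.2500] k=[0 0 0 2 24 4]
t=2: x=[0.0000 0.0000 0.1800 3.8000 20.2200 5.8000] k=[0 0 0 5 19 3]
t=3: x=[0.0000 0.0000 0.4500 5.8100 16.3000 4.4400] k=[0 0 0 6 19 5]
t=4: x=[0.0000 0.0000 0.5400 6.6300 16.5700 6.2600] k=[0 0 0 9 20 5]
t=5: x=[0.0000 0.0000 0.8100 9.1800 17.6600 6.3500] k=[0 0 4 8 18 9]
t=6: x=[0.0000 0.3600 4.0000 8.5400 16.2900 9.8100] k=[0 3 5 12 18 12]
t=7: x=[0.2700 2.9100 5.4500 11.9100 16.9200 12.5400] k=[0 6 2 15 16 10]

[0.0000, 0.1667, 0.0556, 0.4167, 0.4444, 0.2778]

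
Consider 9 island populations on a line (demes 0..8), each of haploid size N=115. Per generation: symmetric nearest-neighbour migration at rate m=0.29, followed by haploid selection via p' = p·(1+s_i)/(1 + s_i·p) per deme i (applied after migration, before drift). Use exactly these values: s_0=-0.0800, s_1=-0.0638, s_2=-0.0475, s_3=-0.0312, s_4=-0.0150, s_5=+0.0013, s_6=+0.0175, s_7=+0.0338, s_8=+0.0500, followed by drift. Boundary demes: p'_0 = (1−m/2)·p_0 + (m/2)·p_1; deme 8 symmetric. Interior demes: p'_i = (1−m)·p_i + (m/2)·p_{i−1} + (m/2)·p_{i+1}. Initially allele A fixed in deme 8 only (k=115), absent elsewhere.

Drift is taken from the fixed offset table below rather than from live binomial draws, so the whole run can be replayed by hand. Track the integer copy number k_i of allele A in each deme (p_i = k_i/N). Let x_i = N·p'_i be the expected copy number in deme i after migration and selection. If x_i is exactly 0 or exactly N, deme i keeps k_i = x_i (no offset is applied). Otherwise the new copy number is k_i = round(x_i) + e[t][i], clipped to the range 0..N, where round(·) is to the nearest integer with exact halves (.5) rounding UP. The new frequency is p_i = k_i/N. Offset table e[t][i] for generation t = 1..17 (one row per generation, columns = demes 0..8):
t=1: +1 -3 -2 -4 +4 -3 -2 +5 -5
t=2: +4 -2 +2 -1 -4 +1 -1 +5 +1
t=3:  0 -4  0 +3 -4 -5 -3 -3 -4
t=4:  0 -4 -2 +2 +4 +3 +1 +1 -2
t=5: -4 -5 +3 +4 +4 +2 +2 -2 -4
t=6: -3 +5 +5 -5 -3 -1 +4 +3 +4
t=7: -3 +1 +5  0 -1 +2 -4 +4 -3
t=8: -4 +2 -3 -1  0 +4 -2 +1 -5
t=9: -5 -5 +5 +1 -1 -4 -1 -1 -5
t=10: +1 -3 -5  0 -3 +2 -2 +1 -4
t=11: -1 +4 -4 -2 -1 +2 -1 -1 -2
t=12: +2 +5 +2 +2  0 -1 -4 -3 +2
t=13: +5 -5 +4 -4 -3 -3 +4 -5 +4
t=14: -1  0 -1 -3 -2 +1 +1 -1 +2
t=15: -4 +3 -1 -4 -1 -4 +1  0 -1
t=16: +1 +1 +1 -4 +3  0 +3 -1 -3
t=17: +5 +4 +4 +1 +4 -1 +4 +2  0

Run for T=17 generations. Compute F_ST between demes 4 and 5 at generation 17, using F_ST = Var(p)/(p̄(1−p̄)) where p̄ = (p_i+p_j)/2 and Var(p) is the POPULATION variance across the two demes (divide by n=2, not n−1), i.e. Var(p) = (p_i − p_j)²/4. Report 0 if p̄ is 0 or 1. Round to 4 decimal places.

t=0: k=[0 0 0 0 0 0 0 0 115]
t=1: x=[0.0000 0.0000 0.0000 0.0000 0.0000 0.0000 0.0000 17.1545 99.0086] k=[0 0 0 0 0 0 0 22 94]
t=2: x=[0.0000 0.0000 0.0000 0.0000 0.0000 0.0000 3.2443 29.9809 84.6622] k=[0 0 0 0 0 0 2 35 86]
t=3: x=[0.0000 0.0000 0.0000 0.0000 0.0000 0.2904 6.6021 38.4561 79.8077] k=[0 0 0 0 0 0 4 35 76]
t=4: x=[0.0000 0.0000 0.0000 0.0000 0.0000 0.5808 8.0438 37.2826 71.3835] k=[0 0 0 0 0 4 9 38 69]
t=5: x=[0.0000 0.0000 0.0000 0.0000 0.5713 4.1502 12.6743 39.1437 65.8825] k=[0 0 0 0 5 6 15 37 62]
t=6: x=[0.0000 0.0000 0.0000 0.7025 4.3562 7.1687 17.1365 38.2791 59.7766] k=[0 0 0 0 1 6 21 41 64]
t=7: x=[0.0000 0.0000 0.0000 0.1405 1.5566 7.4591 22.0323 42.3201 62.0613] k=[0 0 0 0 1 9 18 46 59]
t=8: x=[0.0000 0.0000 0.0000 0.1405 1.9853 9.1559 21.0517 44.7301 58.5176] k=[0 0 0 0 2 13 19 46 54]
t=9: x=[0.0000 0.0000 0.0000 0.2810 3.2568 12.2893 22.3558 44.1456 54.2360] k=[0 0 0 1 2 8 21 43 49]
t=10: x=[0.0000 0.0000 0.1381 0.9691 2.6851 9.0258 22.6186 41.5581 49.5006] k=[0 0 0 1 0 11 21 43 46]
t=11: x=[0.0000 0.0000 0.1381 0.6880 1.7143 10.8678 23.0582 41.1189 46.9138] k=[0 0 0 0 1 13 22 40 45]
t=12: x=[0.0000 0.0000 0.0000 0.1405 2.5569 12.5795 23.6290 38.9668 45.6107] k=[0 0 0 2 3 12 20 36 48]
t=13: x=[0.0000 0.0000 0.2763 1.7980 4.0998 11.8688 21.4612 36.2399 47.6153] k=[0 0 4 0 1 9 25 31 52]
t=14: x=[0.0000 0.5432 2.7083 0.7025 1.9853 10.1720 23.8766 33.9651 50.3315] k=[0 1 2 0 0 11 25 33 52]
t=15: x=[0.1334 0.9367 1.4916 0.2810 1.5714 11.4484 24.4624 35.4043 50.6234] k=[0 4 0 0 1 7 25 35 50]
t=16: x=[0.5338 2.6630 0.5526 0.1405 1.6995 8.7505 24.1695 36.5487 49.1933] k=[2 4 2 0 5 9 27 36 46]
t=17: x=[2.1102 3.2079 1.9066 0.9836 4.7852 11.0430 26.0428 36.9739 45.8887] k=[7 7 6 2 9 10 30 39 46]

0.0002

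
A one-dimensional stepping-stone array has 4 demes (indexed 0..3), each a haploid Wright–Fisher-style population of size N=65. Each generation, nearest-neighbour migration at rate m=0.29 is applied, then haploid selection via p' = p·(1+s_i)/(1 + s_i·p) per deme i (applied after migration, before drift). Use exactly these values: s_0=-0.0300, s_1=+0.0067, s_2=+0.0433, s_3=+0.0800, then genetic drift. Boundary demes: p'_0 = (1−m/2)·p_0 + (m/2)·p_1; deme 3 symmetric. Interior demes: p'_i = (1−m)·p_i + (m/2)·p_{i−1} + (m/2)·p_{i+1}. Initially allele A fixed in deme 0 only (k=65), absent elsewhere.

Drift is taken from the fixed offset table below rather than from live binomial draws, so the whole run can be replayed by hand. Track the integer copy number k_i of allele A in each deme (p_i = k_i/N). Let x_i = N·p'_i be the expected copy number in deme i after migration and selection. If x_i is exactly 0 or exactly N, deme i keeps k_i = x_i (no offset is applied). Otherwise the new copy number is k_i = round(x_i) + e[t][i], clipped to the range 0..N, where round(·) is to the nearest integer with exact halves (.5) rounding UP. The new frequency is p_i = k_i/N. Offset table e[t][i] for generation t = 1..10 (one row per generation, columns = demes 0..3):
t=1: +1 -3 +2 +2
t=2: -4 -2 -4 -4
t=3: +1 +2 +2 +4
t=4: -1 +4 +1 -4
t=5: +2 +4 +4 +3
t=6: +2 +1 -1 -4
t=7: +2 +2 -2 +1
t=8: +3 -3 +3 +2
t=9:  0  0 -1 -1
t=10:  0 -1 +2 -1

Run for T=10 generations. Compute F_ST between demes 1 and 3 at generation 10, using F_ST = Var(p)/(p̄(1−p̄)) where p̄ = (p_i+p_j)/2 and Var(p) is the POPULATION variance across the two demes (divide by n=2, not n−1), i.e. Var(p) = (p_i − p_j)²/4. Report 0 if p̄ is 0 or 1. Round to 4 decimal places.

t=0: k=[65 0 0 0]
t=1: x=[55.3269 9.4789 0.0000 0.0000] k=[56 6 0 0]
t=2: x=[48.3760 12.4471 0.9071 0.0000] k=[44 10 0 0]
t=3: x=[38.5938 13.5515 1.5113 0.0000] k=[40 16 4 0]
t=4: x=[36.0317 17.8263 5.3650 0.6260] k=[35 22 6 0]
t=5: x=[32.6201 21.6613 7.7342 0.9386] k=[35 26 12 4]
t=6: x=[33.2005 25.3782 13.3131 5.5376] k=[35 26 12 2]
t=7: x=[33.2005 25.3782 13.0156 3.7102] k=[35 27 11 5]
t=8: x=[33.3456 25.9440 12.8822 6.2941] k=[36 23 16 8]
t=9: x=[33.6209 23.9709 16.3686 9.7825] k=[34 24 15 9]
t=10: x=[32.0551 24.2464 15.9394 10.5317] k=[32 23 18 10]

0.0528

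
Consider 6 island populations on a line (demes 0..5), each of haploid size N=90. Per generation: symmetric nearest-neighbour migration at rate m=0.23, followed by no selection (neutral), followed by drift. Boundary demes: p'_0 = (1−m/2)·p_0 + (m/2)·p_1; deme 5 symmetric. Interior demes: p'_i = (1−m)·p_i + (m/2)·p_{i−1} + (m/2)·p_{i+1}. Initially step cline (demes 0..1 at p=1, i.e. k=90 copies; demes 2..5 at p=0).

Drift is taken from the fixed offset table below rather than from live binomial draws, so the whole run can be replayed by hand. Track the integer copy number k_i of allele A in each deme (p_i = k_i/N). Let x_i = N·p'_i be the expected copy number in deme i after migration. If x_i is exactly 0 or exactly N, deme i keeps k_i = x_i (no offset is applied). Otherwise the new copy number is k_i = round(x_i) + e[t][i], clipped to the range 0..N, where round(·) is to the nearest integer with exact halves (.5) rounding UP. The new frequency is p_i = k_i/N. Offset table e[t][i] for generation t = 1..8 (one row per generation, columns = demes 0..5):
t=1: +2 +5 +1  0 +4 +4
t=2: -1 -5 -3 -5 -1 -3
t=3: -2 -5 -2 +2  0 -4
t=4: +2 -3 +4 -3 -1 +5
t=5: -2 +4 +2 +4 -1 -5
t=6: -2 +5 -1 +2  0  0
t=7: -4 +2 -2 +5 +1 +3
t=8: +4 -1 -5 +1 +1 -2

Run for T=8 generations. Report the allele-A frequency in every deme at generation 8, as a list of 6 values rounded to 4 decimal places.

[0.8000, 0.6444, 0.2889, 0.2000, 0.0667, 0.0111]

t=0: k=[90 90 0 0 0 0]
t=1: x=[90.0000 79.6500 10.3500 0.0000 0.0000 0.0000] k=[90 85 11 0 0 0]
t=2: x=[89.4250 77.0650 18.2450 1.2650 0.0000 0.0000] k=[88 72 15 0 0 0]
t=3: x=[86.1600 67.2850 19.8300 1.7250 0.0000 0.0000] k=[84 62 18 4 0 0]
t=4: x=[81.4700 59.4700 21.4500 5.1500 0.4600 0.0000] k=[83 56 25 2 0 0]
t=5: x=[79.8950 55.5400 25.9200 4.4150 0.2300 0.0000] k=[78 60 28 8 0 0]
t=6: x=[75.9300 58.3900 29.3800 9.3800 0.9200 0.0000] k=[74 63 28 11 1 0]
t=7: x=[72.7350 60.2400 30.0700 11.8050 2.0350 0.1150] k=[69 62 28 17 3 3]
t=8: x=[68.1950 58.8950 30.6450 16.6550 4.6100 3.0000] k=[72 58 26 18 6 1]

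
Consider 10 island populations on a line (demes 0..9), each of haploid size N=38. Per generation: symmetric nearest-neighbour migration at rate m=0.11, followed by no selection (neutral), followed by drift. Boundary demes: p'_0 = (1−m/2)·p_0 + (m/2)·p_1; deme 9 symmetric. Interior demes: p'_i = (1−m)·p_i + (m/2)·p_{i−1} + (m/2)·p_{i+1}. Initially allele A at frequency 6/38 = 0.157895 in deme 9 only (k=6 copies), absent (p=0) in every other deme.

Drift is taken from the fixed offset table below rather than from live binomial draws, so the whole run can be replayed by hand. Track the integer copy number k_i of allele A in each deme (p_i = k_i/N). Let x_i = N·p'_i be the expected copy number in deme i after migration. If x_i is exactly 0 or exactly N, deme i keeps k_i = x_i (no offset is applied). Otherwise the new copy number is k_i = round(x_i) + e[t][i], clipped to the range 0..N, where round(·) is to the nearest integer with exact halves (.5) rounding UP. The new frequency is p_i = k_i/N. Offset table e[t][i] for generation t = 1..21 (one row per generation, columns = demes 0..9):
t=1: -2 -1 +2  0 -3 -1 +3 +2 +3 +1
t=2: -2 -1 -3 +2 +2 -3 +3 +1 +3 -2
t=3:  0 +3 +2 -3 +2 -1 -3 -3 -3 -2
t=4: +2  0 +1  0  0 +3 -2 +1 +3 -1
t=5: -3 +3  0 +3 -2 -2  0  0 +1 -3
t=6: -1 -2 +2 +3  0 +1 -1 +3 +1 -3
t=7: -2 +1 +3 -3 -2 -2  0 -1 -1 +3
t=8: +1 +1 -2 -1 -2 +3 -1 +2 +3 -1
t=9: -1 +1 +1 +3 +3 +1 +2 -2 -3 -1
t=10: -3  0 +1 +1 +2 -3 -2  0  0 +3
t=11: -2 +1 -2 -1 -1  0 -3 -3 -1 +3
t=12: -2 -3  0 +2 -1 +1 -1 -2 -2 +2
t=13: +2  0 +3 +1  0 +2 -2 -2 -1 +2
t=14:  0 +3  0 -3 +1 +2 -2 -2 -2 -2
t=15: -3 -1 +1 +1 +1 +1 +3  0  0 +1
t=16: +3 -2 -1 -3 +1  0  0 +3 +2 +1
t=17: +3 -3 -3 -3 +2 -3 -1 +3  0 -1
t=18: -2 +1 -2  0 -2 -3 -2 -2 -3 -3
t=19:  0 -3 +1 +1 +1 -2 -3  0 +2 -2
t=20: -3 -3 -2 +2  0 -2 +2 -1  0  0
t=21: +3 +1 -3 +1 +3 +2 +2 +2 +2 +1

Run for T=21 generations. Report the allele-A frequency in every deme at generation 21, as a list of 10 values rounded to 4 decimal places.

[0.0000, 0.0000, 0.0000, 0.0000, 0.0000, 0.0526, 0.1053, 0.0526, 0.1053, 0.1316]

t=0: k=[0 0 0 0 0 0 0 0 0 6]
t=1: x=[0.0000 0.0000 0.0000 0.0000 0.0000 0.0000 0.0000 0.0000 0.3300 5.6700] k=[0 0 0 0 0 0 0 0 3 7]
t=2: x=[0.0000 0.0000 0.0000 0.0000 0.0000 0.0000 0.0000 0.1650 3.0550 6.7800] k=[0 0 0 0 0 0 0 1 6 5]
t=3: x=[0.0000 0.0000 0.0000 0.0000 0.0000 0.0000 0.0550 1.2200 5.6700 5.0550] k=[0 0 0 0 0 0 0 0 3 3]
t=4: x=[0.0000 0.0000 0.0000 0.0000 0.0000 0.0000 0.0000 0.1650 2.8350 3.0000] k=[0 0 0 0 0 0 0 1 6 2]
t=5: x=[0.0000 0.0000 0.0000 0.0000 0.0000 0.0000 0.0550 1.2200 5.5050 2.2200] k=[0 0 0 0 0 0 0 1 7 0]
t=6: x=[0.0000 0.0000 0.0000 0.0000 0.0000 0.0000 0.0550 1.2750 6.2850 0.3850] k=[0 0 0 0 0 0 0 4 7 0]
t=7: x=[0.0000 0.0000 0.0000 0.0000 0.0000 0.0000 0.2200 3.9450 6.4500 0.3850] k=[0 0 0 0 0 0 0 3 5 3]
t=8: x=[0.0000 0.0000 0.0000 0.0000 0.0000 0.0000 0.1650 2.9450 4.7800 3.1100] k=[0 0 0 0 0 0 0 5 8 2]
t=9: x=[0.0000 0.0000 0.0000 0.0000 0.0000 0.0000 0.2750 4.8900 7.5050 2.3300] k=[0 0 0 0 0 0 2 3 5 1]
t=10: x=[0.0000 0.0000 0.0000 0.0000 0.0000 0.1100 1.9450 3.0550 4.6700 1.2200] k=[0 0 0 0 0 0 0 3 5 4]
t=11: x=[0.0000 0.0000 0.0000 0.0000 0.0000 0.0000 0.1650 2.9450 4.8350 4.0550] k=[0 0 0 0 0 0 0 0 4 7]
t=12: x=[0.0000 0.0000 0.0000 0.0000 0.0000 0.0000 0.0000 0.2200 3.9450 6.8350] k=[0 0 0 0 0 0 0 0 2 9]
t=13: x=[0.0000 0.0000 0.0000 0.0000 0.0000 0.0000 0.0000 0.1100 2.2750 8.6150] k=[0 0 0 0 0 0 0 0 1 11]
t=14: x=[0.0000 0.0000 0.0000 0.0000 0.0000 0.0000 0.0000 0.0550 1.4950 10.4500] k=[0 0 0 0 0 0 0 0 0 8]
t=15: x=[0.0000 0.0000 0.0000 0.0000 0.0000 0.0000 0.0000 0.0000 0.4400 7.5600] k=[0 0 0 0 0 0 0 0 0 9]
t=16: x=[0.0000 0.0000 0.0000 0.0000 0.0000 0.0000 0.0000 0.0000 0.4950 8.5050] k=[0 0 0 0 0 0 0 0 2 10]
t=17: x=[0.0000 0.0000 0.0000 0.0000 0.0000 0.0000 0.0000 0.1100 2.3300 9.5600] k=[0 0 0 0 0 0 0 3 2 9]
t=18: x=[0.0000 0.0000 0.0000 0.0000 0.0000 0.0000 0.1650 2.7800 2.4400 8.6150] k=[0 0 0 0 0 0 0 1 0 6]
t=19: x=[0.0000 0.0000 0.0000 0.0000 0.0000 0.0000 0.0550 0.8900 0.3850 5.6700] k=[0 0 0 0 0 0 0 1 2 4]
t=20: x=[0.0000 0.0000 0.0000 0.0000 0.0000 0.0000 0.0550 1.0000 2.0550 3.8900] k=[0 0 0 0 0 0 2 0 2 4]
t=21: x=[0.0000 0.0000 0.0000 0.0000 0.0000 0.1100 1.7800 0.2200 2.0000 3.8900] k=[0 0 0 0 0 2 4 2 4 5]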